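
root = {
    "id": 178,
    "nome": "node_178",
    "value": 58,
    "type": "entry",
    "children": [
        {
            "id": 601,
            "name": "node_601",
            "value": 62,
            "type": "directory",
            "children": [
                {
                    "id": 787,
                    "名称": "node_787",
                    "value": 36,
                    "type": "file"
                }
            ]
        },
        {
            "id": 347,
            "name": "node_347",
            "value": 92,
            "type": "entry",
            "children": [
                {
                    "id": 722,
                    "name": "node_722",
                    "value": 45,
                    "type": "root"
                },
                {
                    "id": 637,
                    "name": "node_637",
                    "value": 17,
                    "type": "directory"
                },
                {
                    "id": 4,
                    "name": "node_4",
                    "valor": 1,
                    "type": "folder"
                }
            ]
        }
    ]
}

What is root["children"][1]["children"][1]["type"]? "directory"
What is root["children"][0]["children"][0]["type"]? "file"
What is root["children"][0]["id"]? 601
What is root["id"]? 178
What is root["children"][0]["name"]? "node_601"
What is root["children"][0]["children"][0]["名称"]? "node_787"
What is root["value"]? 58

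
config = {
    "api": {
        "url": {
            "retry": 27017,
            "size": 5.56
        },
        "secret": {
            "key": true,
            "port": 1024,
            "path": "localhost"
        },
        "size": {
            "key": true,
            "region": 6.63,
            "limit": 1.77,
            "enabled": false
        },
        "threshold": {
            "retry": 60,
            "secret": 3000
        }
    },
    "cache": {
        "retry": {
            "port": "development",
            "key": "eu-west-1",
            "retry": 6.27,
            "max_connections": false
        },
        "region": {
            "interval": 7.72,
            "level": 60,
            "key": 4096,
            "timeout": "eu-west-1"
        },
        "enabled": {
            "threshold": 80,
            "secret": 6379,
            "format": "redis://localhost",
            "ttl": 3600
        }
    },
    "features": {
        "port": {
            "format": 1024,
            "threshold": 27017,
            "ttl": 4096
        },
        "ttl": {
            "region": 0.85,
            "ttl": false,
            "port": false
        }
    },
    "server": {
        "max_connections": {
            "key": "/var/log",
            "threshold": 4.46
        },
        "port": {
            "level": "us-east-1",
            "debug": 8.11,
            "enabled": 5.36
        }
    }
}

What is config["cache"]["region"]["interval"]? 7.72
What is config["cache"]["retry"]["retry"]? 6.27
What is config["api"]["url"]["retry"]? 27017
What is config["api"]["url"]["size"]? 5.56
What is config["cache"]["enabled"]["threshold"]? 80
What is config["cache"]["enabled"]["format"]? "redis://localhost"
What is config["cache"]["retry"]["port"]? "development"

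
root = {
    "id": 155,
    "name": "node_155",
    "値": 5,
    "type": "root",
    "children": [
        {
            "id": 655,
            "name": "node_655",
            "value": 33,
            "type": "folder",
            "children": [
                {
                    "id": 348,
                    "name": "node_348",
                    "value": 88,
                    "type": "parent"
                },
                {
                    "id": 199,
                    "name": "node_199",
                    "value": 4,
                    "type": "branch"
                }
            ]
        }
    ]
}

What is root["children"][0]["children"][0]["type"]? "parent"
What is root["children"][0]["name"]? "node_655"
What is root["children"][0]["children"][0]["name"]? "node_348"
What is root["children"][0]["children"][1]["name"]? "node_199"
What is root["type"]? "root"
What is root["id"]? 155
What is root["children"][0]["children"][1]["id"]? 199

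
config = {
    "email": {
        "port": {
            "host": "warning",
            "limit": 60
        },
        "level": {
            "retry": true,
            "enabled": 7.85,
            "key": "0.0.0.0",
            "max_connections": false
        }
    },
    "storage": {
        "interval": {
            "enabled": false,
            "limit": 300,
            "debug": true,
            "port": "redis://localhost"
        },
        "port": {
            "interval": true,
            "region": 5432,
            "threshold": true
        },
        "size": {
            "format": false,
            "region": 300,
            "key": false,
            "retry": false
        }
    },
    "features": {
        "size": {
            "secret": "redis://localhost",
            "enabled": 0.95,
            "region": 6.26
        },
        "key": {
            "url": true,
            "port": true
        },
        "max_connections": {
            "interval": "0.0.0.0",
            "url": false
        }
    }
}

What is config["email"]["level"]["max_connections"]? False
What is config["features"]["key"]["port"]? True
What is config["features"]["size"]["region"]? 6.26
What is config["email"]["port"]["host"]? "warning"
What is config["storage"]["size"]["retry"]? False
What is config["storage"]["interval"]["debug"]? True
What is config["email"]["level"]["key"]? "0.0.0.0"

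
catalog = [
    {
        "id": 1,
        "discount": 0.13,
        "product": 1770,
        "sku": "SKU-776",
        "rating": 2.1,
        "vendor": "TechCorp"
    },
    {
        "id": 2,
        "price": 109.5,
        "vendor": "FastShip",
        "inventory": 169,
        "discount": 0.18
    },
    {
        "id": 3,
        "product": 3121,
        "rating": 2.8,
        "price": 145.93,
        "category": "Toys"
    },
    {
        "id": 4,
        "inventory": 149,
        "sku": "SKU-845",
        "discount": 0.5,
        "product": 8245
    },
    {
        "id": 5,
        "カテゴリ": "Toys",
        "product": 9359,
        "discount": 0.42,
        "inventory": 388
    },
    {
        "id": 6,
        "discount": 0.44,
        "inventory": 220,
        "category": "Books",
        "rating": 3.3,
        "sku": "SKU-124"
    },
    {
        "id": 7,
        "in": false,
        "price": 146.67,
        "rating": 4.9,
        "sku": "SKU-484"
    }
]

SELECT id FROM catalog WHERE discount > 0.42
[4, 6]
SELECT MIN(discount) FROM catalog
0.13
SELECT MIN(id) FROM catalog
1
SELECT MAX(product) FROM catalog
9359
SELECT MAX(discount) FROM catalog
0.5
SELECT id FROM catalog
[1, 2, 3, 4, 5, 6, 7]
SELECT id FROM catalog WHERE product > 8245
[5]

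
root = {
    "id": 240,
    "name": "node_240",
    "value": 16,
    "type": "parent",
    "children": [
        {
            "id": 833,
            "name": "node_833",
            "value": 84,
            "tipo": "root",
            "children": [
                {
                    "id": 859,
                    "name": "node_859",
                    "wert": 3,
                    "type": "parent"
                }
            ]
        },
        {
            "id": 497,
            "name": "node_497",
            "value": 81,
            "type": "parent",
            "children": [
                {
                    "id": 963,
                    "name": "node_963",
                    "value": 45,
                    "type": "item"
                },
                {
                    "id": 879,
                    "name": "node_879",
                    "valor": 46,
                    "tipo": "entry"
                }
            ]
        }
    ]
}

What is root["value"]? 16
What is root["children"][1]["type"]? "parent"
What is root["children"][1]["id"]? 497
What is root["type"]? "parent"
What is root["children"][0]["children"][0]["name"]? "node_859"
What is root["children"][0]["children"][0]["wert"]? 3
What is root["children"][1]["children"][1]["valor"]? 46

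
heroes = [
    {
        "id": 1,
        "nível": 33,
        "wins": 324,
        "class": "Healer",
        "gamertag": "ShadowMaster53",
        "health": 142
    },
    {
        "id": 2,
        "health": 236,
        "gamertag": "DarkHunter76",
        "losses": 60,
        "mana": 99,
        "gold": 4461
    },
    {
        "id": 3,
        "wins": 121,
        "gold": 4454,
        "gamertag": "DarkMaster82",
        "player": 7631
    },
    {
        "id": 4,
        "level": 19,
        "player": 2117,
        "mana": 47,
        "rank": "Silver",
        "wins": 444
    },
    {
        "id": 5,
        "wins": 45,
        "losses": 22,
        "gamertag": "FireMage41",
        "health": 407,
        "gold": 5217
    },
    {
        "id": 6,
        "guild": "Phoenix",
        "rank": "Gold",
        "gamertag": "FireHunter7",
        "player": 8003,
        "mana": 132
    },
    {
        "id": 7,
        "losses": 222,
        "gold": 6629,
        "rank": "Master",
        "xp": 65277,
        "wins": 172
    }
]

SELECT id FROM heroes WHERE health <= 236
[1, 2]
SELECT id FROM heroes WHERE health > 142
[2, 5]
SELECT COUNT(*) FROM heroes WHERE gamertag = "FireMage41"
1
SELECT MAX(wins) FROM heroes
444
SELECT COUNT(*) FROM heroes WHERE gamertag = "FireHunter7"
1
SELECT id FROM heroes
[1, 2, 3, 4, 5, 6, 7]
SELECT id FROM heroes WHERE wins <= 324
[1, 3, 5, 7]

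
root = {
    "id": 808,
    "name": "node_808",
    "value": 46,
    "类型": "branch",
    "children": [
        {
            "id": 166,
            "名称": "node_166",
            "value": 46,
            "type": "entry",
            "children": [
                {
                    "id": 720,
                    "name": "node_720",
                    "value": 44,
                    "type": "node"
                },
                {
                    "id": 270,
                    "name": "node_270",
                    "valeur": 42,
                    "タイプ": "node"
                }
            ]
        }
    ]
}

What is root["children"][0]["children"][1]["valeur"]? 42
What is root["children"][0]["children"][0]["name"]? "node_720"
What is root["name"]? "node_808"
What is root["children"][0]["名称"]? "node_166"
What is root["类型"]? "branch"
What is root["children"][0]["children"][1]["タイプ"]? "node"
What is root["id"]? 808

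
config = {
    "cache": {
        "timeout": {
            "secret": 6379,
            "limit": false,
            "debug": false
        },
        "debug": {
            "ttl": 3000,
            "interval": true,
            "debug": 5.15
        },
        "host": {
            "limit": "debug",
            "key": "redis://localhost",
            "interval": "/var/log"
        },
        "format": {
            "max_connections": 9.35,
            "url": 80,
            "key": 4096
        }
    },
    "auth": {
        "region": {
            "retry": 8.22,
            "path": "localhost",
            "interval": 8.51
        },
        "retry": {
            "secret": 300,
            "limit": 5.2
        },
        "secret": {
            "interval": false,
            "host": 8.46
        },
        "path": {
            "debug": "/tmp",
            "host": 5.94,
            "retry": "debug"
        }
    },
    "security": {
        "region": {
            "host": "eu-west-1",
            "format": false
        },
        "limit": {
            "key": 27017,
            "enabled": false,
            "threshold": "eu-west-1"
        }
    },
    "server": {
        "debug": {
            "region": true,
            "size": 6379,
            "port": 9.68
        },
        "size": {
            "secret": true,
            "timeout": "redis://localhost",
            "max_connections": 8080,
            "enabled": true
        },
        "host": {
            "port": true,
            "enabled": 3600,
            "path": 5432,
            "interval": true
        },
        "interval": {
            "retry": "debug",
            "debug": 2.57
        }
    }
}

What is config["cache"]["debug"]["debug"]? 5.15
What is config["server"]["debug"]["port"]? 9.68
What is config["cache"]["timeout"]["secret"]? 6379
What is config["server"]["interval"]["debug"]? 2.57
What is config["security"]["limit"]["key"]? 27017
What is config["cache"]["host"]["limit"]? "debug"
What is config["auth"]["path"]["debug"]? "/tmp"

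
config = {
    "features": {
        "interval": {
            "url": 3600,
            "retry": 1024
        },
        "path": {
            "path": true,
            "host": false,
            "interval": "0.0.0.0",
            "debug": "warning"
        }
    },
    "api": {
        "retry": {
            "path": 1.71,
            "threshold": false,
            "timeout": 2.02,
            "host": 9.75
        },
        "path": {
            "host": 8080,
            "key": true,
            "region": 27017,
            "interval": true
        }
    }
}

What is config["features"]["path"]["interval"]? "0.0.0.0"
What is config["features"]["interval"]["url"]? 3600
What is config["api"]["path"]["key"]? True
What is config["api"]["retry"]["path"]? 1.71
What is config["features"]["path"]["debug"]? "warning"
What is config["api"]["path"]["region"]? 27017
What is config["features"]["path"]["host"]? False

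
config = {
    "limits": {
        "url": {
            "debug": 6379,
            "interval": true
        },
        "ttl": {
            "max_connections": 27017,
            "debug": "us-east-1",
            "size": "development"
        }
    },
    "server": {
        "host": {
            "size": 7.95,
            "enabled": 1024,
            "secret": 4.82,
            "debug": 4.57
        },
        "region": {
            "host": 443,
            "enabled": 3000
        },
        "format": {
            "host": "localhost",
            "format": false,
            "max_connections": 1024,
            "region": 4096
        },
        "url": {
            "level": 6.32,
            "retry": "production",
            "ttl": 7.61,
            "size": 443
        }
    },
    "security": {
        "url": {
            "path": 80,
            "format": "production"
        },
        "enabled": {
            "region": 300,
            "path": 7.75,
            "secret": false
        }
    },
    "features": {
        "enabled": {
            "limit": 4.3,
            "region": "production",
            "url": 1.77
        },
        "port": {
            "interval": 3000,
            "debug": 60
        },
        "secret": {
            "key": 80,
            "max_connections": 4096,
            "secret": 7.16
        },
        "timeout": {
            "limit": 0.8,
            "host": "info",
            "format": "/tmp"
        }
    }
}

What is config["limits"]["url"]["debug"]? 6379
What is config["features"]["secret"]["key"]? 80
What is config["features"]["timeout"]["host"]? "info"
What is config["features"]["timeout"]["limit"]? 0.8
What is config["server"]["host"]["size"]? 7.95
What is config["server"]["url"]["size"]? 443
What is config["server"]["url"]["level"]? 6.32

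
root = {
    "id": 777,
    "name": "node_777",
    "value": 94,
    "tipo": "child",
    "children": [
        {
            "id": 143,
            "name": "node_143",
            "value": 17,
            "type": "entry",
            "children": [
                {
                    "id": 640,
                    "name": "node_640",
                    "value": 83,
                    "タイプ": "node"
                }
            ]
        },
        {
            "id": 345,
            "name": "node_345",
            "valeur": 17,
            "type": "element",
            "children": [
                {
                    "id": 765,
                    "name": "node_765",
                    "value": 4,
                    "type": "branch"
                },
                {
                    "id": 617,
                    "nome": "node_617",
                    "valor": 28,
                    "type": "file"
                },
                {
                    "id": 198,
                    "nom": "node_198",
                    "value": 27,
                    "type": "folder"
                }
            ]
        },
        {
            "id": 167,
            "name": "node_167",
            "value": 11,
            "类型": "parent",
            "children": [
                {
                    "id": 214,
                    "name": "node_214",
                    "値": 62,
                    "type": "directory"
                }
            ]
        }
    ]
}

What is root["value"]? 94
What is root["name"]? "node_777"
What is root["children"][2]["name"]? "node_167"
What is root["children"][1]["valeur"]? 17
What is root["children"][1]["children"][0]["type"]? "branch"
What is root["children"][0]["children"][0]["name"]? "node_640"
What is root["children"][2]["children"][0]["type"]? "directory"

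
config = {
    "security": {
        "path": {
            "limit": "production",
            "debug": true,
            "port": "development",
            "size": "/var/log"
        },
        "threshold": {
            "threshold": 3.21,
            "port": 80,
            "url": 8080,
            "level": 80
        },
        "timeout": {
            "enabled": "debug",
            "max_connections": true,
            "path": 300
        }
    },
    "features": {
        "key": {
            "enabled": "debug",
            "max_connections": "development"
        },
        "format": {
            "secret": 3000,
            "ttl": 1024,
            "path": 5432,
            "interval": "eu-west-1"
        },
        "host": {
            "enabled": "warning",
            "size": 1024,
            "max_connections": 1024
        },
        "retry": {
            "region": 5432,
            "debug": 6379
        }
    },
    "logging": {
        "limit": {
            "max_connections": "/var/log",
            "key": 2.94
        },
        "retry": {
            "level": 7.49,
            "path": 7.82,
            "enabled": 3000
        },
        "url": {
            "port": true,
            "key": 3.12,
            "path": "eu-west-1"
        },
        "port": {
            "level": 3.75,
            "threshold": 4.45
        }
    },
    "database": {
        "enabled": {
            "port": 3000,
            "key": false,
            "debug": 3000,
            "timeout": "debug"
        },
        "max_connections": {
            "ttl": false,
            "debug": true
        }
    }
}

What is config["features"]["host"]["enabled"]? "warning"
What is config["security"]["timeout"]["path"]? 300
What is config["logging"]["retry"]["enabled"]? 3000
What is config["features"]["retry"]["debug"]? 6379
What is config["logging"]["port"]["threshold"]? 4.45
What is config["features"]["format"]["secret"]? 3000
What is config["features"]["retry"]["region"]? 5432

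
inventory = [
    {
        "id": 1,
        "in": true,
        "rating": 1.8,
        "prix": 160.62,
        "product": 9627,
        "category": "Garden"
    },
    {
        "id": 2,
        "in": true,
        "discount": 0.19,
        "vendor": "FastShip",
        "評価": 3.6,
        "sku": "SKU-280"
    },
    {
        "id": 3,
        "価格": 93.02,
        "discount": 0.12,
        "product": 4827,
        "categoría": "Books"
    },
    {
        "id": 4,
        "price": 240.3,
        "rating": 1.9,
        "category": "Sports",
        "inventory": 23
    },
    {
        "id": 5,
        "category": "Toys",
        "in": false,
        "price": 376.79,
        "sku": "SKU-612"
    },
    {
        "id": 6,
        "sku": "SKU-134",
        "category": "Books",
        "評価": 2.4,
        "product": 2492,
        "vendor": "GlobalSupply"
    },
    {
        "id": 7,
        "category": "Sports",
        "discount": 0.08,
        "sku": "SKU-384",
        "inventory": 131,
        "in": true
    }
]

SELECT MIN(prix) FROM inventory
160.62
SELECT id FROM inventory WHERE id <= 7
[1, 2, 3, 4, 5, 6, 7]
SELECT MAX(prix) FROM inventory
160.62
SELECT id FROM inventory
[1, 2, 3, 4, 5, 6, 7]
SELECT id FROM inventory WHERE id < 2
[1]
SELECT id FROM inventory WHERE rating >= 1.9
[4]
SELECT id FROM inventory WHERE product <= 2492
[6]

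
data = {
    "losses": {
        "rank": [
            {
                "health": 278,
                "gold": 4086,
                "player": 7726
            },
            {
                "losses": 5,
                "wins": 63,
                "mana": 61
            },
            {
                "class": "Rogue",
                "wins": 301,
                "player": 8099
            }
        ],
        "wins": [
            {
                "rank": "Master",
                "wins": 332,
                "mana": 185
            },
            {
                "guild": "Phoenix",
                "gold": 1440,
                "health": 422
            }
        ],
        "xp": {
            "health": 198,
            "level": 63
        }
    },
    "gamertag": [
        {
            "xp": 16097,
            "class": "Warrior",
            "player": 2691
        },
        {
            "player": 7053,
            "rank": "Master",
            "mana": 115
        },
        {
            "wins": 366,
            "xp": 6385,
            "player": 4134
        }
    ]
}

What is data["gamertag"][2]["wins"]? 366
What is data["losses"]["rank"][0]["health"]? 278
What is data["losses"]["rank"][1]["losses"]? 5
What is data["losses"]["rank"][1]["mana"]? 61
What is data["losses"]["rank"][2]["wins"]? 301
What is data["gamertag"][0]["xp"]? 16097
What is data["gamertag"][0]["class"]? "Warrior"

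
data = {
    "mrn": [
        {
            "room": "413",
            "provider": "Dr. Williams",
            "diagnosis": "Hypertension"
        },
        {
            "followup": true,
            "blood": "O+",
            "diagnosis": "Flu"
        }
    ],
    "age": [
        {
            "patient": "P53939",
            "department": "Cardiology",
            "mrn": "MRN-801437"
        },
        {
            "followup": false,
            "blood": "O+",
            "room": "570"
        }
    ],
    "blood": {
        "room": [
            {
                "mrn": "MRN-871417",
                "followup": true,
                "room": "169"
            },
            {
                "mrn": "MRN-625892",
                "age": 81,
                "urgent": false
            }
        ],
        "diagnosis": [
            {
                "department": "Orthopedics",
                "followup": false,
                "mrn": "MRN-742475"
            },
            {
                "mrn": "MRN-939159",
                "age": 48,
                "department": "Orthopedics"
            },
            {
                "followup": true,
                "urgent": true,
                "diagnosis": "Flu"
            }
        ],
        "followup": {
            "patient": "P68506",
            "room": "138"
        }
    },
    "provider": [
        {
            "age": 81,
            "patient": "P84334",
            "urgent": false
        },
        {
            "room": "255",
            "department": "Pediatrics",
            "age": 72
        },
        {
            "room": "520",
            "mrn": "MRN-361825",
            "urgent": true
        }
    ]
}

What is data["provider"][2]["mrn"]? "MRN-361825"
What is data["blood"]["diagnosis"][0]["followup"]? False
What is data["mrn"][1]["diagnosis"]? "Flu"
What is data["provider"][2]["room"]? "520"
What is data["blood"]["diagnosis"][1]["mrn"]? "MRN-939159"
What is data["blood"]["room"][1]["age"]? 81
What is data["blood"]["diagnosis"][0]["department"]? "Orthopedics"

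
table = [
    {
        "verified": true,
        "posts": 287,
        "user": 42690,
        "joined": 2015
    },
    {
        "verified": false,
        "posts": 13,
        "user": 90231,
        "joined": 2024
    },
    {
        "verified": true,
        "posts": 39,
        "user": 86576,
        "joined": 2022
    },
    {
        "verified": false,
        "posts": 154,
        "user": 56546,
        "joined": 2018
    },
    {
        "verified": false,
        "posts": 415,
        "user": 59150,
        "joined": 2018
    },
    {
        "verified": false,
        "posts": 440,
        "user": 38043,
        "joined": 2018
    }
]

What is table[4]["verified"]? False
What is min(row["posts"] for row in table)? 13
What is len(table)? 6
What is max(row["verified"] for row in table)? True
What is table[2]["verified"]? True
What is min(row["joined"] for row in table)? 2015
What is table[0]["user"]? 42690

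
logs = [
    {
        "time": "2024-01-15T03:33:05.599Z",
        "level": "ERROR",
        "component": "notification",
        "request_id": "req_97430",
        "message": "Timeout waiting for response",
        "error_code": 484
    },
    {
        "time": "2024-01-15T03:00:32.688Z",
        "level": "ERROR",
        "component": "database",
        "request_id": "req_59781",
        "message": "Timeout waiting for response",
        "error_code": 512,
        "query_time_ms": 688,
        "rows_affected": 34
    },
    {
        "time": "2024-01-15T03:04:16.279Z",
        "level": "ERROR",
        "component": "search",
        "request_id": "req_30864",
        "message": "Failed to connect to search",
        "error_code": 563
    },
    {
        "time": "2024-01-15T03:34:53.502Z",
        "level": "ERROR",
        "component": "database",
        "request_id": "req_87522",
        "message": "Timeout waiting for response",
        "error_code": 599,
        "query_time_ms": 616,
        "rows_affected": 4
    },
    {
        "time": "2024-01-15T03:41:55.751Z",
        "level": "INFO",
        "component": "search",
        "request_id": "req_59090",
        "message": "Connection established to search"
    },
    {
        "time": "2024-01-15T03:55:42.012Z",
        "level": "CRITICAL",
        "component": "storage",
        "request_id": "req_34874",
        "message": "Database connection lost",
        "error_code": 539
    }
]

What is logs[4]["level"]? "INFO"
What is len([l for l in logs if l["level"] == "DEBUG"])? 0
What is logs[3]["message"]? "Timeout waiting for response"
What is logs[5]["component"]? "storage"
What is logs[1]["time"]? "2024-01-15T03:00:32.688Z"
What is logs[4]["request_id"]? "req_59090"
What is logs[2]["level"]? "ERROR"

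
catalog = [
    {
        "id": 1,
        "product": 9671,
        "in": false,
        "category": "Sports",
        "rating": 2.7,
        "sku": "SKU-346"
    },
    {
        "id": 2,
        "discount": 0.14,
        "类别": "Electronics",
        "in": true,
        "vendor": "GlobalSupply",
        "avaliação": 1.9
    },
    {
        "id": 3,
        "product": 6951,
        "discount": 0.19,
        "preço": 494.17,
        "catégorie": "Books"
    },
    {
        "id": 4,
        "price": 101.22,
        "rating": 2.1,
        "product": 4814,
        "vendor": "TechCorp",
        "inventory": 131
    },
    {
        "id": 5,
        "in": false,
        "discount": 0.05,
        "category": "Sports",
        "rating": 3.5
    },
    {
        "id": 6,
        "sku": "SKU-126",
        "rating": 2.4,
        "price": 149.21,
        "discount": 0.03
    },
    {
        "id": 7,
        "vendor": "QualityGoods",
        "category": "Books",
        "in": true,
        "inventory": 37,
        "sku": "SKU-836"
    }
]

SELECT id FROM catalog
[1, 2, 3, 4, 5, 6, 7]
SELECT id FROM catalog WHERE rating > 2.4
[1, 5]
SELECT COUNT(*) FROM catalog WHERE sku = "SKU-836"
1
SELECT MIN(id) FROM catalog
1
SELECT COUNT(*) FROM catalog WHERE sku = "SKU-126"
1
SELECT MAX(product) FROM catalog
9671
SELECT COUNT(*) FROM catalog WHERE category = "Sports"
2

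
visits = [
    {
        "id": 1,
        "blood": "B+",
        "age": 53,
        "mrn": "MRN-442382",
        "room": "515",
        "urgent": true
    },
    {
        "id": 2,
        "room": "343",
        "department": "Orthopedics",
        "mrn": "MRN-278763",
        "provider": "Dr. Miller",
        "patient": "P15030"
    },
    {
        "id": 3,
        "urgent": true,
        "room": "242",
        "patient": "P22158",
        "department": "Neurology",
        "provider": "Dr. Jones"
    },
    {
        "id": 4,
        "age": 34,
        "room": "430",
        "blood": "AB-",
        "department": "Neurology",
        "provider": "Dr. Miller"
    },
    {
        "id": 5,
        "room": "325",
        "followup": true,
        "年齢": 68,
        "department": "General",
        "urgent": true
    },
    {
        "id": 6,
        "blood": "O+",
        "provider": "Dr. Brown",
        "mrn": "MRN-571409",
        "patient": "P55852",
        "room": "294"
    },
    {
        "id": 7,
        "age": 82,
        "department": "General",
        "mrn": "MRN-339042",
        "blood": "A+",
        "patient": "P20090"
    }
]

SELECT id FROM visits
[1, 2, 3, 4, 5, 6, 7]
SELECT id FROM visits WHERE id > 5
[6, 7]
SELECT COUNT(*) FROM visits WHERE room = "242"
1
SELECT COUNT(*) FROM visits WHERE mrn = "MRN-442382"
1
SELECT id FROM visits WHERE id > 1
[2, 3, 4, 5, 6, 7]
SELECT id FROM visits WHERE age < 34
[]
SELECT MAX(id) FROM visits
7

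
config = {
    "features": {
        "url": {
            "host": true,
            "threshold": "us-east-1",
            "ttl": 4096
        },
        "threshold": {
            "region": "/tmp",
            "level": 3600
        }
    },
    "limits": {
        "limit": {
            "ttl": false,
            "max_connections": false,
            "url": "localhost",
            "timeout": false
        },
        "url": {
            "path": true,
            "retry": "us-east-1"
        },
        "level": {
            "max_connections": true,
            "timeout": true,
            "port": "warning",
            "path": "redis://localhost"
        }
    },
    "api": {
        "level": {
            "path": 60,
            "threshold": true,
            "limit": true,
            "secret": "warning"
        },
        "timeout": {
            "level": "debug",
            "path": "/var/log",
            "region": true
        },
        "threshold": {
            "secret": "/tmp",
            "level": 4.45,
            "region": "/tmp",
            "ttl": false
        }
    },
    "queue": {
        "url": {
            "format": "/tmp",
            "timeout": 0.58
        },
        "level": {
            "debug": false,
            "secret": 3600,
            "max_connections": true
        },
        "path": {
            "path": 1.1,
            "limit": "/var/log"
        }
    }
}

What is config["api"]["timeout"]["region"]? True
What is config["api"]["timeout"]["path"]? "/var/log"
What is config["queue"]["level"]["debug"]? False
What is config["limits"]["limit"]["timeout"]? False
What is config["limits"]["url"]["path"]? True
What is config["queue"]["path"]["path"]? 1.1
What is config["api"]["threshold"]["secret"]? "/tmp"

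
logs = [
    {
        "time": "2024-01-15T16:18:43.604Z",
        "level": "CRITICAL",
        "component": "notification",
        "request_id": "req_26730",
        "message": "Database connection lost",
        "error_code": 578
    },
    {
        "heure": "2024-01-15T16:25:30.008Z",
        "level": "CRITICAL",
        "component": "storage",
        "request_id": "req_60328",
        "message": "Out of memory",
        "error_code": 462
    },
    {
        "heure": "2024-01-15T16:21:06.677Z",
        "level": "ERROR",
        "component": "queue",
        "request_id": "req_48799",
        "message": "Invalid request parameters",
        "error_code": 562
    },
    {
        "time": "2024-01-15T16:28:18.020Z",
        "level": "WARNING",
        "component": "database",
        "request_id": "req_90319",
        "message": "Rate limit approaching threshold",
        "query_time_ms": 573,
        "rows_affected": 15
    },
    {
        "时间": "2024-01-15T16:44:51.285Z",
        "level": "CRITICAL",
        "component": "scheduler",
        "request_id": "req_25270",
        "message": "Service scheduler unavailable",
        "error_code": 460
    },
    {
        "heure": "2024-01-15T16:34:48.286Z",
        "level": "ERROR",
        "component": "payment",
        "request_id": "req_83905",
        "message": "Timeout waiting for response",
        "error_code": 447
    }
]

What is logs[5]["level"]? "ERROR"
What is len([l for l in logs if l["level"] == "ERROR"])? 2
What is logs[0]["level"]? "CRITICAL"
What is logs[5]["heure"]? "2024-01-15T16:34:48.286Z"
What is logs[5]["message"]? "Timeout waiting for response"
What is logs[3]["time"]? "2024-01-15T16:28:18.020Z"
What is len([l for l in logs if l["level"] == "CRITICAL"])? 3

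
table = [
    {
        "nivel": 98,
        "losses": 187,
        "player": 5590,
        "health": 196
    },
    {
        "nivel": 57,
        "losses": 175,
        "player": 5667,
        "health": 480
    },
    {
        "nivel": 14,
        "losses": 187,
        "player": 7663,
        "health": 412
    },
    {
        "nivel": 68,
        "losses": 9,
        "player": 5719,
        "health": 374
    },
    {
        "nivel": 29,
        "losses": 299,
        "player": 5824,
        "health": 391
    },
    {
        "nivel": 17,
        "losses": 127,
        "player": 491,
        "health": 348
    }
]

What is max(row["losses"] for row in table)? 299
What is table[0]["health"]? 196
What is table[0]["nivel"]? 98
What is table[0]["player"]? 5590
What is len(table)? 6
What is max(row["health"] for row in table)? 480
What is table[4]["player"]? 5824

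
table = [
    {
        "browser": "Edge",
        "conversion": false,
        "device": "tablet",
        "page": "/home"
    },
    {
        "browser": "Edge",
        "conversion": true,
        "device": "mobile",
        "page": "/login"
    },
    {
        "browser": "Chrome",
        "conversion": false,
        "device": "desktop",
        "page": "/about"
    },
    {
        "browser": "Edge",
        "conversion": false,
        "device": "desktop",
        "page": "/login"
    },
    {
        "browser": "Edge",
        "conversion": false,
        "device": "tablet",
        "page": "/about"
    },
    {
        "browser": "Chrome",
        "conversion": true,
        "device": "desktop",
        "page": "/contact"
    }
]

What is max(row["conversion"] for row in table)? True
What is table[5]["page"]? "/contact"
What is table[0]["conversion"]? False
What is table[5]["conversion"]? True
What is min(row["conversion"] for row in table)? False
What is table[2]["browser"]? "Chrome"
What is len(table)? 6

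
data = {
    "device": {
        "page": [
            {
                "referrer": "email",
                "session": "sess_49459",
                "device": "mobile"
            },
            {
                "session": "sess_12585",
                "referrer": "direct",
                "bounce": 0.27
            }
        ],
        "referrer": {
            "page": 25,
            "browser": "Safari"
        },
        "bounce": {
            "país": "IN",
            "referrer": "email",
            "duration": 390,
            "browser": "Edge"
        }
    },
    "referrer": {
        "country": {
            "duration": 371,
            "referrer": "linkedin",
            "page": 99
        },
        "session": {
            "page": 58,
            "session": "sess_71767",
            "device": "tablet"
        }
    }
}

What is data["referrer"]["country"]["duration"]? 371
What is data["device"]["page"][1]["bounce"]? 0.27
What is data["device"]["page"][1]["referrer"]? "direct"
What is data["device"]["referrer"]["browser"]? "Safari"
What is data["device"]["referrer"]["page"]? 25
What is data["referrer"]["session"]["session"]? "sess_71767"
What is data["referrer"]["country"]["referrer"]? "linkedin"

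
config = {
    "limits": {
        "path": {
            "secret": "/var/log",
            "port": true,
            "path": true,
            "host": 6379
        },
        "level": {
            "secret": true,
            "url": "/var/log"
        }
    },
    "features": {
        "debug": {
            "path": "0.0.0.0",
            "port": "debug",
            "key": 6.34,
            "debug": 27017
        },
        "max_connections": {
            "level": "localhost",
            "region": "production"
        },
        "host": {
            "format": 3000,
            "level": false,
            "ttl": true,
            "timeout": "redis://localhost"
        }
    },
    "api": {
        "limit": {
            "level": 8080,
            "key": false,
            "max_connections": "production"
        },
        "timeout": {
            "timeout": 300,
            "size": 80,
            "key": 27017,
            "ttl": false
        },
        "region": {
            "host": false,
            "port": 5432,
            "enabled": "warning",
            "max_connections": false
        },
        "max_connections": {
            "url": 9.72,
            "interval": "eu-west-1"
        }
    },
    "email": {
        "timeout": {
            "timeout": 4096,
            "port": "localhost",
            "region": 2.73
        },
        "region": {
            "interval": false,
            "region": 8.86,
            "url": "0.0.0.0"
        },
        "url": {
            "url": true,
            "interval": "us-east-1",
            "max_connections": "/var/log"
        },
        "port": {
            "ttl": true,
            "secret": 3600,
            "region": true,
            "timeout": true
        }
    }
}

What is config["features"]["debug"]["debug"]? 27017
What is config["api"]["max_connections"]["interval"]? "eu-west-1"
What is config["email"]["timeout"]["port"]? "localhost"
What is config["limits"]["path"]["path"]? True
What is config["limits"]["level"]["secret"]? True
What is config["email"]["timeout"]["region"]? 2.73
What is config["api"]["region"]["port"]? 5432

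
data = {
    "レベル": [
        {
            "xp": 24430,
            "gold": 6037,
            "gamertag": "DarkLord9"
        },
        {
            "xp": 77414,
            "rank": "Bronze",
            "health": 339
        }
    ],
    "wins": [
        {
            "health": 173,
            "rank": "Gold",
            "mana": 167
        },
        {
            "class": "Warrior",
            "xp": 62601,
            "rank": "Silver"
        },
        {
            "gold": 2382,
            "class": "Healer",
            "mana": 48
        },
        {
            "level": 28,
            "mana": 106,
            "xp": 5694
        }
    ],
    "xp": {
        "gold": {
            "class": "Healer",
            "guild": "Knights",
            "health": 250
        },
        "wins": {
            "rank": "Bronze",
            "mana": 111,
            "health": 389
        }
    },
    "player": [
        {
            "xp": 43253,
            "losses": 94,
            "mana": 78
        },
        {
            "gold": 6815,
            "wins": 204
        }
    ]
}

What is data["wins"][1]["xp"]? 62601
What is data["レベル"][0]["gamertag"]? "DarkLord9"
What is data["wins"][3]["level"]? 28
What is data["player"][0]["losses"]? 94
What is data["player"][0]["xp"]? 43253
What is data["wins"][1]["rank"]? "Silver"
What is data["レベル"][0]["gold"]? 6037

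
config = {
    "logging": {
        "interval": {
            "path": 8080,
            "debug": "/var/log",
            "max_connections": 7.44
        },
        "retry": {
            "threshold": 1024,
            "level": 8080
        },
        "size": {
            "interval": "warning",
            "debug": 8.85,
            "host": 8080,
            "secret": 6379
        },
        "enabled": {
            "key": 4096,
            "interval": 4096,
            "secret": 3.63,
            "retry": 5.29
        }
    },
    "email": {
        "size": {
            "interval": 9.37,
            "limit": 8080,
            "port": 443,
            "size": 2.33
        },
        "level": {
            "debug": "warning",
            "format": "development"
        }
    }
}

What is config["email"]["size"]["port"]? 443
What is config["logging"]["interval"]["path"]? 8080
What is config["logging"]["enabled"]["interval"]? 4096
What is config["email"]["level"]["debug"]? "warning"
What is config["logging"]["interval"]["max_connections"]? 7.44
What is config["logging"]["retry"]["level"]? 8080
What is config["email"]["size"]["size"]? 2.33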